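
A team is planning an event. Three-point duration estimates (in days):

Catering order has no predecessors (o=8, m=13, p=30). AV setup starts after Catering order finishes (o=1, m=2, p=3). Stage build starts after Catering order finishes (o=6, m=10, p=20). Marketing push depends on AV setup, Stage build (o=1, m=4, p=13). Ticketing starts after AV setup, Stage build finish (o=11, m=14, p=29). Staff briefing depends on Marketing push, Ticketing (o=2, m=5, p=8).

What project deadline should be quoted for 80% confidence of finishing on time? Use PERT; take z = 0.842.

te_Catering order = (8 + 4·13 + 30)/6 = 90/6 = 15; σ²_Catering order = ((30−8)/6)² = 13.444
te_AV setup = (1 + 4·2 + 3)/6 = 12/6 = 2; σ²_AV setup = ((3−1)/6)² = 0.111
te_Stage build = (6 + 4·10 + 20)/6 = 66/6 = 11; σ²_Stage build = ((20−6)/6)² = 5.444
te_Marketing push = (1 + 4·4 + 13)/6 = 30/6 = 5; σ²_Marketing push = ((13−1)/6)² = 4.000
te_Ticketing = (11 + 4·14 + 29)/6 = 96/6 = 16; σ²_Ticketing = ((29−11)/6)² = 9.000
te_Staff briefing = (2 + 4·5 + 8)/6 = 30/6 = 5; σ²_Staff briefing = ((8−2)/6)² = 1.000

Forward pass:
ES_Catering order = 0; EF_Catering order = 15
ES_AV setup = 15; EF_AV setup = 15+2 = 17
ES_Stage build = 15; EF_Stage build = 15+11 = 26
ES_Marketing push = max(EF_AV setup=17, EF_Stage build=26) = 26; EF_Marketing push = 26+5 = 31
ES_Ticketing = max(EF_AV setup=17, EF_Stage build=26) = 26; EF_Ticketing = 26+16 = 42
ES_Staff briefing = max(EF_Marketing push=31, EF_Ticketing=42) = 42; EF_Staff briefing = 42+5 = 47
Expected project duration μ = 47 days. Critical path: Catering order → Stage build → Ticketing → Staff briefing.

Variance along critical path = 13.444 + 5.444 + 9.000 + 1.000 = 28.889; σ = 5.375 days.
D = μ + z·σ = 47 + 0.842·5.375 = 51.5 days

51.5 days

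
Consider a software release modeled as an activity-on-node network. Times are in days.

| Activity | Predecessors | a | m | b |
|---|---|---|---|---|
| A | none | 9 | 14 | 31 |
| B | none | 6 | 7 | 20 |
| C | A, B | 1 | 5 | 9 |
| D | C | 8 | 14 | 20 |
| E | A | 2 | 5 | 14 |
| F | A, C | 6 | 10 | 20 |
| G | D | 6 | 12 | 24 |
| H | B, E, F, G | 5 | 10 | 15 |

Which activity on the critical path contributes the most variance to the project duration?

te_A = (9 + 4·14 + 31)/6 = 96/6 = 16; σ²_A = ((31−9)/6)² = 13.444
te_B = (6 + 4·7 + 20)/6 = 54/6 = 9; σ²_B = ((20−6)/6)² = 5.444
te_C = (1 + 4·5 + 9)/6 = 30/6 = 5; σ²_C = ((9−1)/6)² = 1.778
te_D = (8 + 4·14 + 20)/6 = 84/6 = 14; σ²_D = ((20−8)/6)² = 4.000
te_E = (2 + 4·5 + 14)/6 = 36/6 = 6; σ²_E = ((14−2)/6)² = 4.000
te_F = (6 + 4·10 + 20)/6 = 66/6 = 11; σ²_F = ((20−6)/6)² = 5.444
te_G = (6 + 4·12 + 24)/6 = 78/6 = 13; σ²_G = ((24−6)/6)² = 9.000
te_H = (5 + 4·10 + 15)/6 = 60/6 = 10; σ²_H = ((15−5)/6)² = 2.778

Forward pass:
ES_A = 0; EF_A = 16
ES_B = 0; EF_B = 9
ES_C = max(EF_A=16, EF_B=9) = 16; EF_C = 16+5 = 21
ES_D = 21; EF_D = 21+14 = 35
ES_E = 16; EF_E = 16+6 = 22
ES_F = max(EF_A=16, EF_C=21) = 21; EF_F = 21+11 = 32
ES_G = 35; EF_G = 35+13 = 48
ES_H = max(EF_B=9, EF_E=22, EF_F=32, EF_G=48) = 48; EF_H = 48+10 = 58
Expected project duration μ = 58 days. Critical path: A → C → D → G → H.

Variances on critical path: σ²_A=13.444, σ²_C=1.778, σ²_D=4.000, σ²_G=9.000, σ²_H=2.778.
Largest is σ²_A = 13.444.

A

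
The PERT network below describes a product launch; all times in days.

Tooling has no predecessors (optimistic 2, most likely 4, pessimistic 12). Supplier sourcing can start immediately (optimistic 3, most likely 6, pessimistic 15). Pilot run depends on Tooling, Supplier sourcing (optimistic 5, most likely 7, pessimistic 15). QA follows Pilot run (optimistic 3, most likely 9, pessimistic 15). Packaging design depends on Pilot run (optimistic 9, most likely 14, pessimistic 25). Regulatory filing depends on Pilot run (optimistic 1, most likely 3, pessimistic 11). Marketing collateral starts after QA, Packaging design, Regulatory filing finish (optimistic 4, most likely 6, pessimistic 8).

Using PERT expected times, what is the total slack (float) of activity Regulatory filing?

11 days

te_Tooling = (2 + 4·4 + 12)/6 = 30/6 = 5
te_Supplier sourcing = (3 + 4·6 + 15)/6 = 42/6 = 7
te_Pilot run = (5 + 4·7 + 15)/6 = 48/6 = 8
te_QA = (3 + 4·9 + 15)/6 = 54/6 = 9
te_Packaging design = (9 + 4·14 + 25)/6 = 90/6 = 15
te_Regulatory filing = (1 + 4·3 + 11)/6 = 24/6 = 4
te_Marketing collateral = (4 + 4·6 + 8)/6 = 36/6 = 6

Forward pass:
ES_Tooling = 0; EF_Tooling = 5
ES_Supplier sourcing = 0; EF_Supplier sourcing = 7
ES_Pilot run = max(EF_Tooling=5, EF_Supplier sourcing=7) = 7; EF_Pilot run = 7+8 = 15
ES_QA = 15; EF_QA = 15+9 = 24
ES_Packaging design = 15; EF_Packaging design = 15+15 = 30
ES_Regulatory filing = 15; EF_Regulatory filing = 15+4 = 19
ES_Marketing collateral = max(EF_QA=24, EF_Packaging design=30, EF_Regulatory filing=19) = 30; EF_Marketing collateral = 30+6 = 36
Expected project duration μ = 36 days. Critical path: Supplier sourcing → Pilot run → Packaging design → Marketing collateral.

Backward pass:
LF_Marketing collateral = 36; LS_Marketing collateral = 36−6 = 30
LF_Regulatory filing = LS_Marketing collateral = 30; LS_Regulatory filing = 30−4 = 26
LF_Packaging design = LS_Marketing collateral = 30; LS_Packaging design = 30−15 = 15
LF_QA = LS_Marketing collateral = 30; LS_QA = 30−9 = 21
LF_Pilot run = min(LS_QA=21, LS_Packaging design=15, LS_Regulatory filing=26) = 15; LS_Pilot run = 15−8 = 7
LF_Supplier sourcing = LS_Pilot run = 7; LS_Supplier sourcing = 7−7 = 0
LF_Tooling = LS_Pilot run = 7; LS_Tooling = 7−5 = 2
Slack_Regulatory filing = LS_Regulatory filing − ES_Regulatory filing = 26 − 15 = 11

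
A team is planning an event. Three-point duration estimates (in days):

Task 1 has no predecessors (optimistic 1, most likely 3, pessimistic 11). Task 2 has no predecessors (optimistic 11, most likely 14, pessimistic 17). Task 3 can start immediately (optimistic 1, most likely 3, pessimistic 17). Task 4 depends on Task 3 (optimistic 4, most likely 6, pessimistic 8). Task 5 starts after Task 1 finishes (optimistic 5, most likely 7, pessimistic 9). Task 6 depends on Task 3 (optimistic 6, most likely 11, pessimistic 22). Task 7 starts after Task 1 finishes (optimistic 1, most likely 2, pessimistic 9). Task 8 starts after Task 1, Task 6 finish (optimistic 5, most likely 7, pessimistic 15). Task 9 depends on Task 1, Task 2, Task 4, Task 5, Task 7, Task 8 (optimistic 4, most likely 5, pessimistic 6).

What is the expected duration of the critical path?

30 days

te_Task 1 = (1 + 4·3 + 11)/6 = 24/6 = 4
te_Task 2 = (11 + 4·14 + 17)/6 = 84/6 = 14
te_Task 3 = (1 + 4·3 + 17)/6 = 30/6 = 5
te_Task 4 = (4 + 4·6 + 8)/6 = 36/6 = 6
te_Task 5 = (5 + 4·7 + 9)/6 = 42/6 = 7
te_Task 6 = (6 + 4·11 + 22)/6 = 72/6 = 12
te_Task 7 = (1 + 4·2 + 9)/6 = 18/6 = 3
te_Task 8 = (5 + 4·7 + 15)/6 = 48/6 = 8
te_Task 9 = (4 + 4·5 + 6)/6 = 30/6 = 5

Forward pass:
ES_Task 1 = 0; EF_Task 1 = 4
ES_Task 2 = 0; EF_Task 2 = 14
ES_Task 3 = 0; EF_Task 3 = 5
ES_Task 4 = 5; EF_Task 4 = 5+6 = 11
ES_Task 5 = 4; EF_Task 5 = 4+7 = 11
ES_Task 6 = 5; EF_Task 6 = 5+12 = 17
ES_Task 7 = 4; EF_Task 7 = 4+3 = 7
ES_Task 8 = max(EF_Task 1=4, EF_Task 6=17) = 17; EF_Task 8 = 17+8 = 25
ES_Task 9 = max(EF_Task 1=4, EF_Task 2=14, EF_Task 4=11, EF_Task 5=11, EF_Task 7=7, EF_Task 8=25) = 25; EF_Task 9 = 25+5 = 30
Expected project duration μ = 30 days. Critical path: Task 3 → Task 6 → Task 8 → Task 9.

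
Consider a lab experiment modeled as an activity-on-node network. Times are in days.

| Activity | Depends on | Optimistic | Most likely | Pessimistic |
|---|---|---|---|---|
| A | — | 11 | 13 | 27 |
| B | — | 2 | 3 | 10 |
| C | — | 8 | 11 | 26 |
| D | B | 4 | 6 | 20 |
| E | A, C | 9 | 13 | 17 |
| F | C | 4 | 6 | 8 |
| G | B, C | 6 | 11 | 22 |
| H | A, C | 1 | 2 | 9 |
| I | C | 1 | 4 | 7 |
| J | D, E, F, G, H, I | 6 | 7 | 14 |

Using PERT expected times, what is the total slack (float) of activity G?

te_A = (11 + 4·13 + 27)/6 = 90/6 = 15
te_B = (2 + 4·3 + 10)/6 = 24/6 = 4
te_C = (8 + 4·11 + 26)/6 = 78/6 = 13
te_D = (4 + 4·6 + 20)/6 = 48/6 = 8
te_E = (9 + 4·13 + 17)/6 = 78/6 = 13
te_F = (4 + 4·6 + 8)/6 = 36/6 = 6
te_G = (6 + 4·11 + 22)/6 = 72/6 = 12
te_H = (1 + 4·2 + 9)/6 = 18/6 = 3
te_I = (1 + 4·4 + 7)/6 = 24/6 = 4
te_J = (6 + 4·7 + 14)/6 = 48/6 = 8

Forward pass:
ES_A = 0; EF_A = 15
ES_B = 0; EF_B = 4
ES_C = 0; EF_C = 13
ES_D = 4; EF_D = 4+8 = 12
ES_E = max(EF_A=15, EF_C=13) = 15; EF_E = 15+13 = 28
ES_F = 13; EF_F = 13+6 = 19
ES_G = max(EF_B=4, EF_C=13) = 13; EF_G = 13+12 = 25
ES_H = max(EF_A=15, EF_C=13) = 15; EF_H = 15+3 = 18
ES_I = 13; EF_I = 13+4 = 17
ES_J = max(EF_D=12, EF_E=28, EF_F=19, EF_G=25, EF_H=18, EF_I=17) = 28; EF_J = 28+8 = 36
Expected project duration μ = 36 days. Critical path: A → E → J.

Backward pass:
LF_J = 36; LS_J = 36−8 = 28
LF_I = LS_J = 28; LS_I = 28−4 = 24
LF_H = LS_J = 28; LS_H = 28−3 = 25
LF_G = LS_J = 28; LS_G = 28−12 = 16
LF_F = LS_J = 28; LS_F = 28−6 = 22
LF_E = LS_J = 28; LS_E = 28−13 = 15
LF_D = LS_J = 28; LS_D = 28−8 = 20
LF_C = min(LS_E=15, LS_F=22, LS_G=16, LS_H=25, LS_I=24) = 15; LS_C = 15−13 = 2
LF_B = min(LS_D=20, LS_G=16) = 16; LS_B = 16−4 = 12
LF_A = min(LS_E=15, LS_H=25) = 15; LS_A = 15−15 = 0
Slack_G = LS_G − ES_G = 16 − 13 = 3

3 days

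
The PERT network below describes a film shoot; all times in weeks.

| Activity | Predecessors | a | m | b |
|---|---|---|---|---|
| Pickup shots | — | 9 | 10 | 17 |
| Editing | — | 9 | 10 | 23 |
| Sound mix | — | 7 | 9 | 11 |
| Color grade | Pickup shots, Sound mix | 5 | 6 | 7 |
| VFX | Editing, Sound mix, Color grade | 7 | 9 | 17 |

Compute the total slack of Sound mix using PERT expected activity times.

2 weeks

te_Pickup shots = (9 + 4·10 + 17)/6 = 66/6 = 11
te_Editing = (9 + 4·10 + 23)/6 = 72/6 = 12
te_Sound mix = (7 + 4·9 + 11)/6 = 54/6 = 9
te_Color grade = (5 + 4·6 + 7)/6 = 36/6 = 6
te_VFX = (7 + 4·9 + 17)/6 = 60/6 = 10

Forward pass:
ES_Pickup shots = 0; EF_Pickup shots = 11
ES_Editing = 0; EF_Editing = 12
ES_Sound mix = 0; EF_Sound mix = 9
ES_Color grade = max(EF_Pickup shots=11, EF_Sound mix=9) = 11; EF_Color grade = 11+6 = 17
ES_VFX = max(EF_Editing=12, EF_Sound mix=9, EF_Color grade=17) = 17; EF_VFX = 17+10 = 27
Expected project duration μ = 27 weeks. Critical path: Pickup shots → Color grade → VFX.

Backward pass:
LF_VFX = 27; LS_VFX = 27−10 = 17
LF_Color grade = LS_VFX = 17; LS_Color grade = 17−6 = 11
LF_Sound mix = min(LS_Color grade=11, LS_VFX=17) = 11; LS_Sound mix = 11−9 = 2
LF_Editing = LS_VFX = 17; LS_Editing = 17−12 = 5
LF_Pickup shots = LS_Color grade = 11; LS_Pickup shots = 11−11 = 0
Slack_Sound mix = LS_Sound mix − ES_Sound mix = 2 − 0 = 2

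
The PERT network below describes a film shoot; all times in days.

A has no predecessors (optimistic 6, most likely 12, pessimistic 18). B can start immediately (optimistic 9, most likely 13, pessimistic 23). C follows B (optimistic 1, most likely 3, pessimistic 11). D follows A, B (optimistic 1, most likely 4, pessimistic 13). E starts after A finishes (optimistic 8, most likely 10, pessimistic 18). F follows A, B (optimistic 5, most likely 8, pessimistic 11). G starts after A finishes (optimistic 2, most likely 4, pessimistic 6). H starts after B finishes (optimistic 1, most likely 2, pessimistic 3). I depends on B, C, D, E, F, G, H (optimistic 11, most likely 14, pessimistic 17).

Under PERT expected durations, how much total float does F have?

te_A = (6 + 4·12 + 18)/6 = 72/6 = 12
te_B = (9 + 4·13 + 23)/6 = 84/6 = 14
te_C = (1 + 4·3 + 11)/6 = 24/6 = 4
te_D = (1 + 4·4 + 13)/6 = 30/6 = 5
te_E = (8 + 4·10 + 18)/6 = 66/6 = 11
te_F = (5 + 4·8 + 11)/6 = 48/6 = 8
te_G = (2 + 4·4 + 6)/6 = 24/6 = 4
te_H = (1 + 4·2 + 3)/6 = 12/6 = 2
te_I = (11 + 4·14 + 17)/6 = 84/6 = 14

Forward pass:
ES_A = 0; EF_A = 12
ES_B = 0; EF_B = 14
ES_C = 14; EF_C = 14+4 = 18
ES_D = max(EF_A=12, EF_B=14) = 14; EF_D = 14+5 = 19
ES_E = 12; EF_E = 12+11 = 23
ES_F = max(EF_A=12, EF_B=14) = 14; EF_F = 14+8 = 22
ES_G = 12; EF_G = 12+4 = 16
ES_H = 14; EF_H = 14+2 = 16
ES_I = max(EF_B=14, EF_C=18, EF_D=19, EF_E=23, EF_F=22, EF_G=16, EF_H=16) = 23; EF_I = 23+14 = 37
Expected project duration μ = 37 days. Critical path: A → E → I.

Backward pass:
LF_I = 37; LS_I = 37−14 = 23
LF_H = LS_I = 23; LS_H = 23−2 = 21
LF_G = LS_I = 23; LS_G = 23−4 = 19
LF_F = LS_I = 23; LS_F = 23−8 = 15
LF_E = LS_I = 23; LS_E = 23−11 = 12
LF_D = LS_I = 23; LS_D = 23−5 = 18
LF_C = LS_I = 23; LS_C = 23−4 = 19
LF_B = min(LS_C=19, LS_D=18, LS_F=15, LS_H=21, LS_I=23) = 15; LS_B = 15−14 = 1
LF_A = min(LS_D=18, LS_E=12, LS_F=15, LS_G=19) = 12; LS_A = 12−12 = 0
Slack_F = LS_F − ES_F = 15 − 14 = 1

1 days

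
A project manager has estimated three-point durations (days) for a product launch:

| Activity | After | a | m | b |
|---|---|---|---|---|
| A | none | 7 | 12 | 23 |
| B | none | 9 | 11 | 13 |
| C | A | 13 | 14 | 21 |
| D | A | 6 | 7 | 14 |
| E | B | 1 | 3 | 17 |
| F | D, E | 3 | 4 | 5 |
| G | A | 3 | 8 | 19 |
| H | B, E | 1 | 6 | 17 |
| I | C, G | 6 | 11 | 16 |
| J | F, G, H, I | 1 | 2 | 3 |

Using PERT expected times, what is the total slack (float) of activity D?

te_A = (7 + 4·12 + 23)/6 = 78/6 = 13
te_B = (9 + 4·11 + 13)/6 = 66/6 = 11
te_C = (13 + 4·14 + 21)/6 = 90/6 = 15
te_D = (6 + 4·7 + 14)/6 = 48/6 = 8
te_E = (1 + 4·3 + 17)/6 = 30/6 = 5
te_F = (3 + 4·4 + 5)/6 = 24/6 = 4
te_G = (3 + 4·8 + 19)/6 = 54/6 = 9
te_H = (1 + 4·6 + 17)/6 = 42/6 = 7
te_I = (6 + 4·11 + 16)/6 = 66/6 = 11
te_J = (1 + 4·2 + 3)/6 = 12/6 = 2

Forward pass:
ES_A = 0; EF_A = 13
ES_B = 0; EF_B = 11
ES_C = 13; EF_C = 13+15 = 28
ES_D = 13; EF_D = 13+8 = 21
ES_E = 11; EF_E = 11+5 = 16
ES_F = max(EF_D=21, EF_E=16) = 21; EF_F = 21+4 = 25
ES_G = 13; EF_G = 13+9 = 22
ES_H = max(EF_B=11, EF_E=16) = 16; EF_H = 16+7 = 23
ES_I = max(EF_C=28, EF_G=22) = 28; EF_I = 28+11 = 39
ES_J = max(EF_F=25, EF_G=22, EF_H=23, EF_I=39) = 39; EF_J = 39+2 = 41
Expected project duration μ = 41 days. Critical path: A → C → I → J.

Backward pass:
LF_J = 41; LS_J = 41−2 = 39
LF_I = LS_J = 39; LS_I = 39−11 = 28
LF_H = LS_J = 39; LS_H = 39−7 = 32
LF_G = min(LS_I=28, LS_J=39) = 28; LS_G = 28−9 = 19
LF_F = LS_J = 39; LS_F = 39−4 = 35
LF_E = min(LS_F=35, LS_H=32) = 32; LS_E = 32−5 = 27
LF_D = LS_F = 35; LS_D = 35−8 = 27
LF_C = LS_I = 28; LS_C = 28−15 = 13
LF_B = min(LS_E=27, LS_H=32) = 27; LS_B = 27−11 = 16
LF_A = min(LS_C=13, LS_D=27, LS_G=19) = 13; LS_A = 13−13 = 0
Slack_D = LS_D − ES_D = 27 − 13 = 14

14 days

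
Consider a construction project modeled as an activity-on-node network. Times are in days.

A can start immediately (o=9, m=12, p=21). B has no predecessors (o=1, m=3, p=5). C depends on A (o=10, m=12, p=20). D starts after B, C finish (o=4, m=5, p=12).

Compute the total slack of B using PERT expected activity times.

te_A = (9 + 4·12 + 21)/6 = 78/6 = 13
te_B = (1 + 4·3 + 5)/6 = 18/6 = 3
te_C = (10 + 4·12 + 20)/6 = 78/6 = 13
te_D = (4 + 4·5 + 12)/6 = 36/6 = 6

Forward pass:
ES_A = 0; EF_A = 13
ES_B = 0; EF_B = 3
ES_C = 13; EF_C = 13+13 = 26
ES_D = max(EF_B=3, EF_C=26) = 26; EF_D = 26+6 = 32
Expected project duration μ = 32 days. Critical path: A → C → D.

Backward pass:
LF_D = 32; LS_D = 32−6 = 26
LF_C = LS_D = 26; LS_C = 26−13 = 13
LF_B = LS_D = 26; LS_B = 26−3 = 23
LF_A = LS_C = 13; LS_A = 13−13 = 0
Slack_B = LS_B − ES_B = 23 − 0 = 23

23 days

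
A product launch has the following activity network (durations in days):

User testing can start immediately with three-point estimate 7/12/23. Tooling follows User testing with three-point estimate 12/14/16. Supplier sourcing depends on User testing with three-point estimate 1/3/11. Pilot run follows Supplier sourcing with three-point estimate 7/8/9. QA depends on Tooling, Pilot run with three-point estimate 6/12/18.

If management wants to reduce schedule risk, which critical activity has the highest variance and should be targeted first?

te_User testing = (7 + 4·12 + 23)/6 = 78/6 = 13; σ²_User testing = ((23−7)/6)² = 7.111
te_Tooling = (12 + 4·14 + 16)/6 = 84/6 = 14; σ²_Tooling = ((16−12)/6)² = 0.444
te_Supplier sourcing = (1 + 4·3 + 11)/6 = 24/6 = 4; σ²_Supplier sourcing = ((11−1)/6)² = 2.778
te_Pilot run = (7 + 4·8 + 9)/6 = 48/6 = 8; σ²_Pilot run = ((9−7)/6)² = 0.111
te_QA = (6 + 4·12 + 18)/6 = 72/6 = 12; σ²_QA = ((18−6)/6)² = 4.000

Forward pass:
ES_User testing = 0; EF_User testing = 13
ES_Tooling = 13; EF_Tooling = 13+14 = 27
ES_Supplier sourcing = 13; EF_Supplier sourcing = 13+4 = 17
ES_Pilot run = 17; EF_Pilot run = 17+8 = 25
ES_QA = max(EF_Tooling=27, EF_Pilot run=25) = 27; EF_QA = 27+12 = 39
Expected project duration μ = 39 days. Critical path: User testing → Tooling → QA.

Variances on critical path: σ²_User testing=7.111, σ²_Tooling=0.444, σ²_QA=4.000.
Largest is σ²_User testing = 7.111.

User testing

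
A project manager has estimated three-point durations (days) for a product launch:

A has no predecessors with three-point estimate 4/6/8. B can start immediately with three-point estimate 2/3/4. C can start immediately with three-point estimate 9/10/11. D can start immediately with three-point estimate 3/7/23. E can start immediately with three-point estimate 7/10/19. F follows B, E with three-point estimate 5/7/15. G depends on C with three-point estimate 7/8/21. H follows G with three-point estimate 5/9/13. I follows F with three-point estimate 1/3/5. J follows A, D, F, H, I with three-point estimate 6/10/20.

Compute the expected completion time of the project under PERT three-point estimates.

te_A = (4 + 4·6 + 8)/6 = 36/6 = 6
te_B = (2 + 4·3 + 4)/6 = 18/6 = 3
te_C = (9 + 4·10 + 11)/6 = 60/6 = 10
te_D = (3 + 4·7 + 23)/6 = 54/6 = 9
te_E = (7 + 4·10 + 19)/6 = 66/6 = 11
te_F = (5 + 4·7 + 15)/6 = 48/6 = 8
te_G = (7 + 4·8 + 21)/6 = 60/6 = 10
te_H = (5 + 4·9 + 13)/6 = 54/6 = 9
te_I = (1 + 4·3 + 5)/6 = 18/6 = 3
te_J = (6 + 4·10 + 20)/6 = 66/6 = 11

Forward pass:
ES_A = 0; EF_A = 6
ES_B = 0; EF_B = 3
ES_C = 0; EF_C = 10
ES_D = 0; EF_D = 9
ES_E = 0; EF_E = 11
ES_F = max(EF_B=3, EF_E=11) = 11; EF_F = 11+8 = 19
ES_G = 10; EF_G = 10+10 = 20
ES_H = 20; EF_H = 20+9 = 29
ES_I = 19; EF_I = 19+3 = 22
ES_J = max(EF_A=6, EF_D=9, EF_F=19, EF_H=29, EF_I=22) = 29; EF_J = 29+11 = 40
Expected project duration μ = 40 days. Critical path: C → G → H → J.

40 days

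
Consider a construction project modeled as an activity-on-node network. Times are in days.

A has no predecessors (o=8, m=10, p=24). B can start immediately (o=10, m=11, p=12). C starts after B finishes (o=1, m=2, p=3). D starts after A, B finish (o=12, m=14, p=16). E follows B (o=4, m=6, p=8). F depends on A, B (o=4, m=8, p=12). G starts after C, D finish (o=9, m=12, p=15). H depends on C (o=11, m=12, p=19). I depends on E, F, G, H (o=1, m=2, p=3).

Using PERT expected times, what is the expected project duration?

40 days

te_A = (8 + 4·10 + 24)/6 = 72/6 = 12
te_B = (10 + 4·11 + 12)/6 = 66/6 = 11
te_C = (1 + 4·2 + 3)/6 = 12/6 = 2
te_D = (12 + 4·14 + 16)/6 = 84/6 = 14
te_E = (4 + 4·6 + 8)/6 = 36/6 = 6
te_F = (4 + 4·8 + 12)/6 = 48/6 = 8
te_G = (9 + 4·12 + 15)/6 = 72/6 = 12
te_H = (11 + 4·12 + 19)/6 = 78/6 = 13
te_I = (1 + 4·2 + 3)/6 = 12/6 = 2

Forward pass:
ES_A = 0; EF_A = 12
ES_B = 0; EF_B = 11
ES_C = 11; EF_C = 11+2 = 13
ES_D = max(EF_A=12, EF_B=11) = 12; EF_D = 12+14 = 26
ES_E = 11; EF_E = 11+6 = 17
ES_F = max(EF_A=12, EF_B=11) = 12; EF_F = 12+8 = 20
ES_G = max(EF_C=13, EF_D=26) = 26; EF_G = 26+12 = 38
ES_H = 13; EF_H = 13+13 = 26
ES_I = max(EF_E=17, EF_F=20, EF_G=38, EF_H=26) = 38; EF_I = 38+2 = 40
Expected project duration μ = 40 days. Critical path: A → D → G → I.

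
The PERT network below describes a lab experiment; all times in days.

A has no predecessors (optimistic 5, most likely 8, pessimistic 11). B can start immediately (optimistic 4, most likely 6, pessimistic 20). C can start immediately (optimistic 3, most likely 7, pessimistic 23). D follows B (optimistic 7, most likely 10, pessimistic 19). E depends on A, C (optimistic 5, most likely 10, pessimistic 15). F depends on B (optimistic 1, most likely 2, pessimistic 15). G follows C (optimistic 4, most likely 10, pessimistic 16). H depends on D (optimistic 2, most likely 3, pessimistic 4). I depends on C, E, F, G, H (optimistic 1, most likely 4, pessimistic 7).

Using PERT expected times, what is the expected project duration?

26 days

te_A = (5 + 4·8 + 11)/6 = 48/6 = 8
te_B = (4 + 4·6 + 20)/6 = 48/6 = 8
te_C = (3 + 4·7 + 23)/6 = 54/6 = 9
te_D = (7 + 4·10 + 19)/6 = 66/6 = 11
te_E = (5 + 4·10 + 15)/6 = 60/6 = 10
te_F = (1 + 4·2 + 15)/6 = 24/6 = 4
te_G = (4 + 4·10 + 16)/6 = 60/6 = 10
te_H = (2 + 4·3 + 4)/6 = 18/6 = 3
te_I = (1 + 4·4 + 7)/6 = 24/6 = 4

Forward pass:
ES_A = 0; EF_A = 8
ES_B = 0; EF_B = 8
ES_C = 0; EF_C = 9
ES_D = 8; EF_D = 8+11 = 19
ES_E = max(EF_A=8, EF_C=9) = 9; EF_E = 9+10 = 19
ES_F = 8; EF_F = 8+4 = 12
ES_G = 9; EF_G = 9+10 = 19
ES_H = 19; EF_H = 19+3 = 22
ES_I = max(EF_C=9, EF_E=19, EF_F=12, EF_G=19, EF_H=22) = 22; EF_I = 22+4 = 26
Expected project duration μ = 26 days. Critical path: B → D → H → I.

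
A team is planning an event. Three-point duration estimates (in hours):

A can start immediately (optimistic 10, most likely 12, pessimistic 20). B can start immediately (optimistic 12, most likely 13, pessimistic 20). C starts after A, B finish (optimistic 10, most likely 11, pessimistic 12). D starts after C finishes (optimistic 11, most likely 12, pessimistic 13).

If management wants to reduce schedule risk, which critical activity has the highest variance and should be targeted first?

B

te_A = (10 + 4·12 + 20)/6 = 78/6 = 13; σ²_A = ((20−10)/6)² = 2.778
te_B = (12 + 4·13 + 20)/6 = 84/6 = 14; σ²_B = ((20−12)/6)² = 1.778
te_C = (10 + 4·11 + 12)/6 = 66/6 = 11; σ²_C = ((12−10)/6)² = 0.111
te_D = (11 + 4·12 + 13)/6 = 72/6 = 12; σ²_D = ((13−11)/6)² = 0.111

Forward pass:
ES_A = 0; EF_A = 13
ES_B = 0; EF_B = 14
ES_C = max(EF_A=13, EF_B=14) = 14; EF_C = 14+11 = 25
ES_D = 25; EF_D = 25+12 = 37
Expected project duration μ = 37 hours. Critical path: B → C → D.

Variances on critical path: σ²_B=1.778, σ²_C=0.111, σ²_D=0.111.
Largest is σ²_B = 1.778.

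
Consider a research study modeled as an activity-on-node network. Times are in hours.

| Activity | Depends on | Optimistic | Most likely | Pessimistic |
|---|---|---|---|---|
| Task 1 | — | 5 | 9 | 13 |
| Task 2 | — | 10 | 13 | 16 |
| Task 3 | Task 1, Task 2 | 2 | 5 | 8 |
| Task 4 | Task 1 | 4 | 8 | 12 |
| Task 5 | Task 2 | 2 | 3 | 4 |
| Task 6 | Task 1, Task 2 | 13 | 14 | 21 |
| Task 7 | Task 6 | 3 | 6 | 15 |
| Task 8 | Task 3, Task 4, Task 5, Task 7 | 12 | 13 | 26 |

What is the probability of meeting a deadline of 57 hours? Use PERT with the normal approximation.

0.977

te_Task 1 = (5 + 4·9 + 13)/6 = 54/6 = 9; σ²_Task 1 = ((13−5)/6)² = 1.778
te_Task 2 = (10 + 4·13 + 16)/6 = 78/6 = 13; σ²_Task 2 = ((16−10)/6)² = 1.000
te_Task 3 = (2 + 4·5 + 8)/6 = 30/6 = 5; σ²_Task 3 = ((8−2)/6)² = 1.000
te_Task 4 = (4 + 4·8 + 12)/6 = 48/6 = 8; σ²_Task 4 = ((12−4)/6)² = 1.778
te_Task 5 = (2 + 4·3 + 4)/6 = 18/6 = 3; σ²_Task 5 = ((4−2)/6)² = 0.111
te_Task 6 = (13 + 4·14 + 21)/6 = 90/6 = 15; σ²_Task 6 = ((21−13)/6)² = 1.778
te_Task 7 = (3 + 4·6 + 15)/6 = 42/6 = 7; σ²_Task 7 = ((15−3)/6)² = 4.000
te_Task 8 = (12 + 4·13 + 26)/6 = 90/6 = 15; σ²_Task 8 = ((26−12)/6)² = 5.444

Forward pass:
ES_Task 1 = 0; EF_Task 1 = 9
ES_Task 2 = 0; EF_Task 2 = 13
ES_Task 3 = max(EF_Task 1=9, EF_Task 2=13) = 13; EF_Task 3 = 13+5 = 18
ES_Task 4 = 9; EF_Task 4 = 9+8 = 17
ES_Task 5 = 13; EF_Task 5 = 13+3 = 16
ES_Task 6 = max(EF_Task 1=9, EF_Task 2=13) = 13; EF_Task 6 = 13+15 = 28
ES_Task 7 = 28; EF_Task 7 = 28+7 = 35
ES_Task 8 = max(EF_Task 3=18, EF_Task 4=17, EF_Task 5=16, EF_Task 7=35) = 35; EF_Task 8 = 35+15 = 50
Expected project duration μ = 50 hours. Critical path: Task 2 → Task 6 → Task 7 → Task 8.

Variance along critical path = 1.000 + 1.778 + 4.000 + 5.444 = 12.222; σ = √12.222 = 3.496 hours.
Z = (57 − 50) / 3.496 = 2.002
P(T ≤ 57) = Φ(2.002) ≈ 0.977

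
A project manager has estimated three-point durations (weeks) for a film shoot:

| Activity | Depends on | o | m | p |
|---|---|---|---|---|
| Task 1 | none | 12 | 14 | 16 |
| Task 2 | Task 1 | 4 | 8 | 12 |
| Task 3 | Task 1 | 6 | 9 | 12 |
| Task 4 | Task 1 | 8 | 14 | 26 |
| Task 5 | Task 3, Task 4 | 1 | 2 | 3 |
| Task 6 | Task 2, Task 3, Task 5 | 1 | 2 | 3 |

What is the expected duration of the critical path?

te_Task 1 = (12 + 4·14 + 16)/6 = 84/6 = 14
te_Task 2 = (4 + 4·8 + 12)/6 = 48/6 = 8
te_Task 3 = (6 + 4·9 + 12)/6 = 54/6 = 9
te_Task 4 = (8 + 4·14 + 26)/6 = 90/6 = 15
te_Task 5 = (1 + 4·2 + 3)/6 = 12/6 = 2
te_Task 6 = (1 + 4·2 + 3)/6 = 12/6 = 2

Forward pass:
ES_Task 1 = 0; EF_Task 1 = 14
ES_Task 2 = 14; EF_Task 2 = 14+8 = 22
ES_Task 3 = 14; EF_Task 3 = 14+9 = 23
ES_Task 4 = 14; EF_Task 4 = 14+15 = 29
ES_Task 5 = max(EF_Task 3=23, EF_Task 4=29) = 29; EF_Task 5 = 29+2 = 31
ES_Task 6 = max(EF_Task 2=22, EF_Task 3=23, EF_Task 5=31) = 31; EF_Task 6 = 31+2 = 33
Expected project duration μ = 33 weeks. Critical path: Task 1 → Task 4 → Task 5 → Task 6.

33 weeks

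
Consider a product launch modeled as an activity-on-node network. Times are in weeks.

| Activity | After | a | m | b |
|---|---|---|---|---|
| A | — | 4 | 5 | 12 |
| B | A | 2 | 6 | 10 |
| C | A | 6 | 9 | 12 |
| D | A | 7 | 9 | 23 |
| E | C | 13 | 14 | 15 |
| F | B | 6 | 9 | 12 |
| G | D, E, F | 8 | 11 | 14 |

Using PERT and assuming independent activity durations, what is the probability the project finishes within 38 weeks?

0.155

te_A = (4 + 4·5 + 12)/6 = 36/6 = 6; σ²_A = ((12−4)/6)² = 1.778
te_B = (2 + 4·6 + 10)/6 = 36/6 = 6; σ²_B = ((10−2)/6)² = 1.778
te_C = (6 + 4·9 + 12)/6 = 54/6 = 9; σ²_C = ((12−6)/6)² = 1.000
te_D = (7 + 4·9 + 23)/6 = 66/6 = 11; σ²_D = ((23−7)/6)² = 7.111
te_E = (13 + 4·14 + 15)/6 = 84/6 = 14; σ²_E = ((15−13)/6)² = 0.111
te_F = (6 + 4·9 + 12)/6 = 54/6 = 9; σ²_F = ((12−6)/6)² = 1.000
te_G = (8 + 4·11 + 14)/6 = 66/6 = 11; σ²_G = ((14−8)/6)² = 1.000

Forward pass:
ES_A = 0; EF_A = 6
ES_B = 6; EF_B = 6+6 = 12
ES_C = 6; EF_C = 6+9 = 15
ES_D = 6; EF_D = 6+11 = 17
ES_E = 15; EF_E = 15+14 = 29
ES_F = 12; EF_F = 12+9 = 21
ES_G = max(EF_D=17, EF_E=29, EF_F=21) = 29; EF_G = 29+11 = 40
Expected project duration μ = 40 weeks. Critical path: A → C → E → G.

Variance along critical path = 1.778 + 1.000 + 0.111 + 1.000 = 3.889; σ = √3.889 = 1.972 weeks.
Z = (38 − 40) / 1.972 = -1.014
P(T ≤ 38) = Φ(-1.014) ≈ 0.155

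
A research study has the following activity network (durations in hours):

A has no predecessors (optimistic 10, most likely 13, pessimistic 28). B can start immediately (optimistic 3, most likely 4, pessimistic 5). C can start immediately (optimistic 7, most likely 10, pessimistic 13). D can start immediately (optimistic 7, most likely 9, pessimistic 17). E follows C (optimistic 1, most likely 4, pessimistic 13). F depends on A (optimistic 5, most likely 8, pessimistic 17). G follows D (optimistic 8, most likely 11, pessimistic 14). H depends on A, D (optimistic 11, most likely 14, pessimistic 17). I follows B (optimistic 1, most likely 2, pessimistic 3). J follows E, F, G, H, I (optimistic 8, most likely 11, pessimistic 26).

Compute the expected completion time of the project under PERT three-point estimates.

te_A = (10 + 4·13 + 28)/6 = 90/6 = 15
te_B = (3 + 4·4 + 5)/6 = 24/6 = 4
te_C = (7 + 4·10 + 13)/6 = 60/6 = 10
te_D = (7 + 4·9 + 17)/6 = 60/6 = 10
te_E = (1 + 4·4 + 13)/6 = 30/6 = 5
te_F = (5 + 4·8 + 17)/6 = 54/6 = 9
te_G = (8 + 4·11 + 14)/6 = 66/6 = 11
te_H = (11 + 4·14 + 17)/6 = 84/6 = 14
te_I = (1 + 4·2 + 3)/6 = 12/6 = 2
te_J = (8 + 4·11 + 26)/6 = 78/6 = 13

Forward pass:
ES_A = 0; EF_A = 15
ES_B = 0; EF_B = 4
ES_C = 0; EF_C = 10
ES_D = 0; EF_D = 10
ES_E = 10; EF_E = 10+5 = 15
ES_F = 15; EF_F = 15+9 = 24
ES_G = 10; EF_G = 10+11 = 21
ES_H = max(EF_A=15, EF_D=10) = 15; EF_H = 15+14 = 29
ES_I = 4; EF_I = 4+2 = 6
ES_J = max(EF_E=15, EF_F=24, EF_G=21, EF_H=29, EF_I=6) = 29; EF_J = 29+13 = 42
Expected project duration μ = 42 hours. Critical path: A → H → J.

42 hours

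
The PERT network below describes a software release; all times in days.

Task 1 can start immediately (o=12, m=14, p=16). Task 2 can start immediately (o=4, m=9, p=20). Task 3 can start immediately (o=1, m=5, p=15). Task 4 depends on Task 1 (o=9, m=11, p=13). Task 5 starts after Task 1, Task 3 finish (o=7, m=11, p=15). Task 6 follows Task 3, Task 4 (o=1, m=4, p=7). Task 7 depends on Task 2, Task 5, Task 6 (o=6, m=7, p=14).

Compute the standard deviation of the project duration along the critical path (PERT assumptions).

1.91 days

te_Task 1 = (12 + 4·14 + 16)/6 = 84/6 = 14; σ²_Task 1 = ((16−12)/6)² = 0.444
te_Task 2 = (4 + 4·9 + 20)/6 = 60/6 = 10; σ²_Task 2 = ((20−4)/6)² = 7.111
te_Task 3 = (1 + 4·5 + 15)/6 = 36/6 = 6; σ²_Task 3 = ((15−1)/6)² = 5.444
te_Task 4 = (9 + 4·11 + 13)/6 = 66/6 = 11; σ²_Task 4 = ((13−9)/6)² = 0.444
te_Task 5 = (7 + 4·11 + 15)/6 = 66/6 = 11; σ²_Task 5 = ((15−7)/6)² = 1.778
te_Task 6 = (1 + 4·4 + 7)/6 = 24/6 = 4; σ²_Task 6 = ((7−1)/6)² = 1.000
te_Task 7 = (6 + 4·7 + 14)/6 = 48/6 = 8; σ²_Task 7 = ((14−6)/6)² = 1.778

Forward pass:
ES_Task 1 = 0; EF_Task 1 = 14
ES_Task 2 = 0; EF_Task 2 = 10
ES_Task 3 = 0; EF_Task 3 = 6
ES_Task 4 = 14; EF_Task 4 = 14+11 = 25
ES_Task 5 = max(EF_Task 1=14, EF_Task 3=6) = 14; EF_Task 5 = 14+11 = 25
ES_Task 6 = max(EF_Task 3=6, EF_Task 4=25) = 25; EF_Task 6 = 25+4 = 29
ES_Task 7 = max(EF_Task 2=10, EF_Task 5=25, EF_Task 6=29) = 29; EF_Task 7 = 29+8 = 37
Expected project duration μ = 37 days. Critical path: Task 1 → Task 4 → Task 6 → Task 7.

Variance along critical path = 0.444 + 0.444 + 1.000 + 1.778 = 3.667
σ = √3.667 = 1.915 days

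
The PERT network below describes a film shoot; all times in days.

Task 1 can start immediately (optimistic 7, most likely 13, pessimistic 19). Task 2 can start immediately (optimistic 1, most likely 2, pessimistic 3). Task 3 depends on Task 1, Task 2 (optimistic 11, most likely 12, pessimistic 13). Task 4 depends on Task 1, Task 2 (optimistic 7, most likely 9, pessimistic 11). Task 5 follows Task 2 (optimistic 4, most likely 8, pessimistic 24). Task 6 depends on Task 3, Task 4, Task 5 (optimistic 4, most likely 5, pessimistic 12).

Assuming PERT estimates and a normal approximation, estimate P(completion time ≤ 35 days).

te_Task 1 = (7 + 4·13 + 19)/6 = 78/6 = 13; σ²_Task 1 = ((19−7)/6)² = 4.000
te_Task 2 = (1 + 4·2 + 3)/6 = 12/6 = 2; σ²_Task 2 = ((3−1)/6)² = 0.111
te_Task 3 = (11 + 4·12 + 13)/6 = 72/6 = 12; σ²_Task 3 = ((13−11)/6)² = 0.111
te_Task 4 = (7 + 4·9 + 11)/6 = 54/6 = 9; σ²_Task 4 = ((11−7)/6)² = 0.444
te_Task 5 = (4 + 4·8 + 24)/6 = 60/6 = 10; σ²_Task 5 = ((24−4)/6)² = 11.111
te_Task 6 = (4 + 4·5 + 12)/6 = 36/6 = 6; σ²_Task 6 = ((12−4)/6)² = 1.778

Forward pass:
ES_Task 1 = 0; EF_Task 1 = 13
ES_Task 2 = 0; EF_Task 2 = 2
ES_Task 3 = max(EF_Task 1=13, EF_Task 2=2) = 13; EF_Task 3 = 13+12 = 25
ES_Task 4 = max(EF_Task 1=13, EF_Task 2=2) = 13; EF_Task 4 = 13+9 = 22
ES_Task 5 = 2; EF_Task 5 = 2+10 = 12
ES_Task 6 = max(EF_Task 3=25, EF_Task 4=22, EF_Task 5=12) = 25; EF_Task 6 = 25+6 = 31
Expected project duration μ = 31 days. Critical path: Task 1 → Task 3 → Task 6.

Variance along critical path = 4.000 + 0.111 + 1.778 = 5.889; σ = √5.889 = 2.427 days.
Z = (35 − 31) / 2.427 = 1.648
P(T ≤ 35) = Φ(1.648) ≈ 0.950

0.950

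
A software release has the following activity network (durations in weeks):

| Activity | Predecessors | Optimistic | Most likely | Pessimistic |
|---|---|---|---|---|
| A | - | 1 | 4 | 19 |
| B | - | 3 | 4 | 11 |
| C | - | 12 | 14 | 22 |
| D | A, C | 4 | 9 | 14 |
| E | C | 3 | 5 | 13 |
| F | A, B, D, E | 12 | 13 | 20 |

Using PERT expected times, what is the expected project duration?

38 weeks

te_A = (1 + 4·4 + 19)/6 = 36/6 = 6
te_B = (3 + 4·4 + 11)/6 = 30/6 = 5
te_C = (12 + 4·14 + 22)/6 = 90/6 = 15
te_D = (4 + 4·9 + 14)/6 = 54/6 = 9
te_E = (3 + 4·5 + 13)/6 = 36/6 = 6
te_F = (12 + 4·13 + 20)/6 = 84/6 = 14

Forward pass:
ES_A = 0; EF_A = 6
ES_B = 0; EF_B = 5
ES_C = 0; EF_C = 15
ES_D = max(EF_A=6, EF_C=15) = 15; EF_D = 15+9 = 24
ES_E = 15; EF_E = 15+6 = 21
ES_F = max(EF_A=6, EF_B=5, EF_D=24, EF_E=21) = 24; EF_F = 24+14 = 38
Expected project duration μ = 38 weeks. Critical path: C → D → F.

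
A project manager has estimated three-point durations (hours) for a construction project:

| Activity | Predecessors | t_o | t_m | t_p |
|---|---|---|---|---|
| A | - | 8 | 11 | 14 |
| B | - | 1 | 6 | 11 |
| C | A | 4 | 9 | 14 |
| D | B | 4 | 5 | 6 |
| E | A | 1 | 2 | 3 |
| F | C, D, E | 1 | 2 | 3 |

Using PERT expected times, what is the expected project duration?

22 hours

te_A = (8 + 4·11 + 14)/6 = 66/6 = 11
te_B = (1 + 4·6 + 11)/6 = 36/6 = 6
te_C = (4 + 4·9 + 14)/6 = 54/6 = 9
te_D = (4 + 4·5 + 6)/6 = 30/6 = 5
te_E = (1 + 4·2 + 3)/6 = 12/6 = 2
te_F = (1 + 4·2 + 3)/6 = 12/6 = 2

Forward pass:
ES_A = 0; EF_A = 11
ES_B = 0; EF_B = 6
ES_C = 11; EF_C = 11+9 = 20
ES_D = 6; EF_D = 6+5 = 11
ES_E = 11; EF_E = 11+2 = 13
ES_F = max(EF_C=20, EF_D=11, EF_E=13) = 20; EF_F = 20+2 = 22
Expected project duration μ = 22 hours. Critical path: A → C → F.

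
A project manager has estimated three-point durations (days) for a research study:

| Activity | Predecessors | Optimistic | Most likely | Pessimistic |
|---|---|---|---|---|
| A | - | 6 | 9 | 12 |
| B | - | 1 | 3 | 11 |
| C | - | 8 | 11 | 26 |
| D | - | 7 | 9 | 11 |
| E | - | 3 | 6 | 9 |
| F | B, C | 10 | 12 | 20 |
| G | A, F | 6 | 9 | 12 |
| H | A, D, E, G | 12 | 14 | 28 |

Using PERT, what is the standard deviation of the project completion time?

te_A = (6 + 4·9 + 12)/6 = 54/6 = 9; σ²_A = ((12−6)/6)² = 1.000
te_B = (1 + 4·3 + 11)/6 = 24/6 = 4; σ²_B = ((11−1)/6)² = 2.778
te_C = (8 + 4·11 + 26)/6 = 78/6 = 13; σ²_C = ((26−8)/6)² = 9.000
te_D = (7 + 4·9 + 11)/6 = 54/6 = 9; σ²_D = ((11−7)/6)² = 0.444
te_E = (3 + 4·6 + 9)/6 = 36/6 = 6; σ²_E = ((9−3)/6)² = 1.000
te_F = (10 + 4·12 + 20)/6 = 78/6 = 13; σ²_F = ((20−10)/6)² = 2.778
te_G = (6 + 4·9 + 12)/6 = 54/6 = 9; σ²_G = ((12−6)/6)² = 1.000
te_H = (12 + 4·14 + 28)/6 = 96/6 = 16; σ²_H = ((28−12)/6)² = 7.111

Forward pass:
ES_A = 0; EF_A = 9
ES_B = 0; EF_B = 4
ES_C = 0; EF_C = 13
ES_D = 0; EF_D = 9
ES_E = 0; EF_E = 6
ES_F = max(EF_B=4, EF_C=13) = 13; EF_F = 13+13 = 26
ES_G = max(EF_A=9, EF_F=26) = 26; EF_G = 26+9 = 35
ES_H = max(EF_A=9, EF_D=9, EF_E=6, EF_G=35) = 35; EF_H = 35+16 = 51
Expected project duration μ = 51 days. Critical path: C → F → G → H.

Variance along critical path = 9.000 + 2.778 + 1.000 + 7.111 = 19.889
σ = √19.889 = 4.460 days

4.46 days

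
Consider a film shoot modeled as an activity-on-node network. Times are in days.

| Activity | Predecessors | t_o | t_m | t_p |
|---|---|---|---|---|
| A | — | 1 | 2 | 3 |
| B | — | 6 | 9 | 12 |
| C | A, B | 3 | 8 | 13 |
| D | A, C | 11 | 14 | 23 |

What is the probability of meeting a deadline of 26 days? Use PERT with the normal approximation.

te_A = (1 + 4·2 + 3)/6 = 12/6 = 2; σ²_A = ((3−1)/6)² = 0.111
te_B = (6 + 4·9 + 12)/6 = 54/6 = 9; σ²_B = ((12−6)/6)² = 1.000
te_C = (3 + 4·8 + 13)/6 = 48/6 = 8; σ²_C = ((13−3)/6)² = 2.778
te_D = (11 + 4·14 + 23)/6 = 90/6 = 15; σ²_D = ((23−11)/6)² = 4.000

Forward pass:
ES_A = 0; EF_A = 2
ES_B = 0; EF_B = 9
ES_C = max(EF_A=2, EF_B=9) = 9; EF_C = 9+8 = 17
ES_D = max(EF_A=2, EF_C=17) = 17; EF_D = 17+15 = 32
Expected project duration μ = 32 days. Critical path: B → C → D.

Variance along critical path = 1.000 + 2.778 + 4.000 = 7.778; σ = √7.778 = 2.789 days.
Z = (26 − 32) / 2.789 = -2.151
P(T ≤ 26) = Φ(-2.151) ≈ 0.016

0.016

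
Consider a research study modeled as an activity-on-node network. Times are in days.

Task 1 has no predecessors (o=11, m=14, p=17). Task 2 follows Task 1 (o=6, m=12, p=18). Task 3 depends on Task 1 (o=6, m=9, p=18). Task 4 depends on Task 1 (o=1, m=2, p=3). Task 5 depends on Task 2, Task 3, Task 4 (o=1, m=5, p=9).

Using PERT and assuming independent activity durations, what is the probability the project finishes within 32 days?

te_Task 1 = (11 + 4·14 + 17)/6 = 84/6 = 14; σ²_Task 1 = ((17−11)/6)² = 1.000
te_Task 2 = (6 + 4·12 + 18)/6 = 72/6 = 12; σ²_Task 2 = ((18−6)/6)² = 4.000
te_Task 3 = (6 + 4·9 + 18)/6 = 60/6 = 10; σ²_Task 3 = ((18−6)/6)² = 4.000
te_Task 4 = (1 + 4·2 + 3)/6 = 12/6 = 2; σ²_Task 4 = ((3−1)/6)² = 0.111
te_Task 5 = (1 + 4·5 + 9)/6 = 30/6 = 5; σ²_Task 5 = ((9−1)/6)² = 1.778

Forward pass:
ES_Task 1 = 0; EF_Task 1 = 14
ES_Task 2 = 14; EF_Task 2 = 14+12 = 26
ES_Task 3 = 14; EF_Task 3 = 14+10 = 24
ES_Task 4 = 14; EF_Task 4 = 14+2 = 16
ES_Task 5 = max(EF_Task 2=26, EF_Task 3=24, EF_Task 4=16) = 26; EF_Task 5 = 26+5 = 31
Expected project duration μ = 31 days. Critical path: Task 1 → Task 2 → Task 5.

Variance along critical path = 1.000 + 4.000 + 1.778 = 6.778; σ = √6.778 = 2.603 days.
Z = (32 − 31) / 2.603 = 0.384
P(T ≤ 32) = Φ(0.384) ≈ 0.650

0.650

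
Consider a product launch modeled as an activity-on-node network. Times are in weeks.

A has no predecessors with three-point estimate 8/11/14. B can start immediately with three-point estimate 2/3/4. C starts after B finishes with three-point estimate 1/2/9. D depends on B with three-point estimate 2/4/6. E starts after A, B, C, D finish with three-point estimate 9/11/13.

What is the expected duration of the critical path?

22 weeks

te_A = (8 + 4·11 + 14)/6 = 66/6 = 11
te_B = (2 + 4·3 + 4)/6 = 18/6 = 3
te_C = (1 + 4·2 + 9)/6 = 18/6 = 3
te_D = (2 + 4·4 + 6)/6 = 24/6 = 4
te_E = (9 + 4·11 + 13)/6 = 66/6 = 11

Forward pass:
ES_A = 0; EF_A = 11
ES_B = 0; EF_B = 3
ES_C = 3; EF_C = 3+3 = 6
ES_D = 3; EF_D = 3+4 = 7
ES_E = max(EF_A=11, EF_B=3, EF_C=6, EF_D=7) = 11; EF_E = 11+11 = 22
Expected project duration μ = 22 weeks. Critical path: A → E.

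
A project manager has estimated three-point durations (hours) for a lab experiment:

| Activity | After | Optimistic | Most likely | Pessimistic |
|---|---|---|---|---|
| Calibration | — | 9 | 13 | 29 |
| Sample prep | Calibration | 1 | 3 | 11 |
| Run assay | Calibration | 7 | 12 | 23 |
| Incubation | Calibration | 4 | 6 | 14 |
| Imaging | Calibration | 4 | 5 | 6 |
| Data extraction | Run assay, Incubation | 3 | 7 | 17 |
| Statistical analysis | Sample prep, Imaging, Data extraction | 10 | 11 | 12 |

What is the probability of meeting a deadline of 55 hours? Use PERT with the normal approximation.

0.950

te_Calibration = (9 + 4·13 + 29)/6 = 90/6 = 15; σ²_Calibration = ((29−9)/6)² = 11.111
te_Sample prep = (1 + 4·3 + 11)/6 = 24/6 = 4; σ²_Sample prep = ((11−1)/6)² = 2.778
te_Run assay = (7 + 4·12 + 23)/6 = 78/6 = 13; σ²_Run assay = ((23−7)/6)² = 7.111
te_Incubation = (4 + 4·6 + 14)/6 = 42/6 = 7; σ²_Incubation = ((14−4)/6)² = 2.778
te_Imaging = (4 + 4·5 + 6)/6 = 30/6 = 5; σ²_Imaging = ((6−4)/6)² = 0.111
te_Data extraction = (3 + 4·7 + 17)/6 = 48/6 = 8; σ²_Data extraction = ((17−3)/6)² = 5.444
te_Statistical analysis = (10 + 4·11 + 12)/6 = 66/6 = 11; σ²_Statistical analysis = ((12−10)/6)² = 0.111

Forward pass:
ES_Calibration = 0; EF_Calibration = 15
ES_Sample prep = 15; EF_Sample prep = 15+4 = 19
ES_Run assay = 15; EF_Run assay = 15+13 = 28
ES_Incubation = 15; EF_Incubation = 15+7 = 22
ES_Imaging = 15; EF_Imaging = 15+5 = 20
ES_Data extraction = max(EF_Run assay=28, EF_Incubation=22) = 28; EF_Data extraction = 28+8 = 36
ES_Statistical analysis = max(EF_Sample prep=19, EF_Imaging=20, EF_Data extraction=36) = 36; EF_Statistical analysis = 36+11 = 47
Expected project duration μ = 47 hours. Critical path: Calibration → Run assay → Data extraction → Statistical analysis.

Variance along critical path = 11.111 + 7.111 + 5.444 + 0.111 = 23.778; σ = √23.778 = 4.876 hours.
Z = (55 − 47) / 4.876 = 1.641
P(T ≤ 55) = Φ(1.641) ≈ 0.950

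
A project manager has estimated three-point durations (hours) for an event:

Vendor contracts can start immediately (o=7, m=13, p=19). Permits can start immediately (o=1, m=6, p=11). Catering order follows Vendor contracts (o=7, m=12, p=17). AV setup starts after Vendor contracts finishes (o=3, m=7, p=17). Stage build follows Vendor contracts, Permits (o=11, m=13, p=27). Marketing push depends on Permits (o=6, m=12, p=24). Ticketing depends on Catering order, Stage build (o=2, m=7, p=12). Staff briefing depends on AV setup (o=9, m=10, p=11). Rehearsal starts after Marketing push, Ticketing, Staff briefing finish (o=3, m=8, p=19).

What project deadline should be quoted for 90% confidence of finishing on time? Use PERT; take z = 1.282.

49.9 hours

te_Vendor contracts = (7 + 4·13 + 19)/6 = 78/6 = 13; σ²_Vendor contracts = ((19−7)/6)² = 4.000
te_Permits = (1 + 4·6 + 11)/6 = 36/6 = 6; σ²_Permits = ((11−1)/6)² = 2.778
te_Catering order = (7 + 4·12 + 17)/6 = 72/6 = 12; σ²_Catering order = ((17−7)/6)² = 2.778
te_AV setup = (3 + 4·7 + 17)/6 = 48/6 = 8; σ²_AV setup = ((17−3)/6)² = 5.444
te_Stage build = (11 + 4·13 + 27)/6 = 90/6 = 15; σ²_Stage build = ((27−11)/6)² = 7.111
te_Marketing push = (6 + 4·12 + 24)/6 = 78/6 = 13; σ²_Marketing push = ((24−6)/6)² = 9.000
te_Ticketing = (2 + 4·7 + 12)/6 = 42/6 = 7; σ²_Ticketing = ((12−2)/6)² = 2.778
te_Staff briefing = (9 + 4·10 + 11)/6 = 60/6 = 10; σ²_Staff briefing = ((11−9)/6)² = 0.111
te_Rehearsal = (3 + 4·8 + 19)/6 = 54/6 = 9; σ²_Rehearsal = ((19−3)/6)² = 7.111

Forward pass:
ES_Vendor contracts = 0; EF_Vendor contracts = 13
ES_Permits = 0; EF_Permits = 6
ES_Catering order = 13; EF_Catering order = 13+12 = 25
ES_AV setup = 13; EF_AV setup = 13+8 = 21
ES_Stage build = max(EF_Vendor contracts=13, EF_Permits=6) = 13; EF_Stage build = 13+15 = 28
ES_Marketing push = 6; EF_Marketing push = 6+13 = 19
ES_Ticketing = max(EF_Catering order=25, EF_Stage build=28) = 28; EF_Ticketing = 28+7 = 35
ES_Staff briefing = 21; EF_Staff briefing = 21+10 = 31
ES_Rehearsal = max(EF_Marketing push=19, EF_Ticketing=35, EF_Staff briefing=31) = 35; EF_Rehearsal = 35+9 = 44
Expected project duration μ = 44 hours. Critical path: Vendor contracts → Stage build → Ticketing → Rehearsal.

Variance along critical path = 4.000 + 7.111 + 2.778 + 7.111 = 21.000; σ = 4.583 hours.
D = μ + z·σ = 44 + 1.282·4.583 = 49.9 hours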